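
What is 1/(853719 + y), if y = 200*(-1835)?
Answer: 1/486719 ≈ 2.0546e-6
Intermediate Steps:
y = -367000
1/(853719 + y) = 1/(853719 - 367000) = 1/486719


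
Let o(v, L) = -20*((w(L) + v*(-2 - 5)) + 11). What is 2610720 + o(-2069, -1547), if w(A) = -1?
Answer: 2320860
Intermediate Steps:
o(v, L) = -200 + 140*v (o(v, L) = -20*((-1 + v*(-2 - 5)) + 11) = -20*((-1 + v*(-7)) + 11) = -20*((-1 - 7*v) + 11) = -20*(10 - 7*v) = -200 + 140*v)
2610720 + o(-2069, -1547) = 2610720 + (-200 + 140*(-2069)) = 2610720 + (-200 - 289660) = 2610720 - 289860 = 2320860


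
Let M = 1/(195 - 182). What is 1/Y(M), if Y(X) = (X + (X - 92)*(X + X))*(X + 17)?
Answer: -2197/527694 ≈ -0.0041634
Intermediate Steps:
M = 1/13 ≈ 0.076923
Y(X) = (17 + X)*(X + 2*X*(-92 + X)) (Y(X) = (X + (-92 + X)*(2*X))*(17 + X) = (X + 2*X*(-92 + X))*(17 + X) = (17 + X)*(X + 2*X*(-92 + X)))
1/Y(M) = 1/((-3111 - 149*1/13 + 2*(1/13)²)/13) = 1/((-3111 - 149/13 + 2*(1/169))/13) = 1/((-3111 - 149/13 + 2/169)/13) = 1/((1/13)*(-527694/169)) = 1/(-527694/2197) = -2197/527694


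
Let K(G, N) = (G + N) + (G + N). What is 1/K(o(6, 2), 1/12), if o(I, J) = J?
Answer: 6/25 ≈ 0.24000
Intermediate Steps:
K(G, N) = 2*G + 2*N
1/K(o(6, 2), 1/12) = 1/(2*2 + 2/12) = 1/(4 + 2*(1/12)) = 1/(4 + ⅙) = 1/(25/6) = 6/25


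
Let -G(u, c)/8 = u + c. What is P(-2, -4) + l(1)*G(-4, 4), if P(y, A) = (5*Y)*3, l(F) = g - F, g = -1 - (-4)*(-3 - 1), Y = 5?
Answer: 75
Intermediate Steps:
g = -17 (g = -1 - (-4)*(-4) = -1 - 1*16 = -1 - 16 = -17)
l(F) = -17 - F
P(y, A) = 75 (P(y, A) = (5*5)*3 = 25*3 = 75)
G(u, c) = -8*c - 8*u (G(u, c) = -8*(u + c) = -8*(c + u) = -8*c - 8*u)
P(-2, -4) + l(1)*G(-4, 4) = 75 + (-17 - 1*1)*(-8*4 - 8*(-4)) = 75 + (-17 - 1)*(-32 + 32) = 75 - 18*0 = 75 + 0 = 75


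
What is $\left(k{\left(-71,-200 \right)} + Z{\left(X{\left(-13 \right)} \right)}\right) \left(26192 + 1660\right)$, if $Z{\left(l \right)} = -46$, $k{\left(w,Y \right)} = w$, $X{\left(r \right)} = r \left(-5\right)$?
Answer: $-3258684$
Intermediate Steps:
$X{\left(r \right)} = - 5 r$
$\left(k{\left(-71,-200 \right)} + Z{\left(X{\left(-13 \right)} \right)}\right) \left(26192 + 1660\right) = \left(-71 - 46\right) \left(26192 + 1660\right) = \left(-117\right) 27852 = -3258684$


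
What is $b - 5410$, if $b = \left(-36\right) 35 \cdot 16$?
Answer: $-25570$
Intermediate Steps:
$b = -20160$ ($b = \left(-1260\right) 16 = -20160$)
$b - 5410 = -20160 - 5410 = -25570$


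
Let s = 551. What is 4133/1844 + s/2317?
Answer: 10592205/4272548 ≈ 2.4791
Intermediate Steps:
4133/1844 + s/2317 = 4133/1844 + 551/2317 = 10592205/4272548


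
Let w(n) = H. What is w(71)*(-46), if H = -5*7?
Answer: 1610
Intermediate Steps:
H = -35
w(n) = -35
w(71)*(-46) = -35*(-46) = 1610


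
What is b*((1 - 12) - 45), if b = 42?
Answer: -2352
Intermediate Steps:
b*((1 - 12) - 45) = 42*((1 - 12) - 45) = 42*(-11 - 45) = 42*(-56) = -2352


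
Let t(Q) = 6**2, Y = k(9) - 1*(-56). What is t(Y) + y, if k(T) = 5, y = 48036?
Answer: 48072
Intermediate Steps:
Y = 61 (Y = 5 - 1*(-56) = 5 + 56 = 61)
t(Q) = 36
t(Y) + y = 36 + 48036 = 48072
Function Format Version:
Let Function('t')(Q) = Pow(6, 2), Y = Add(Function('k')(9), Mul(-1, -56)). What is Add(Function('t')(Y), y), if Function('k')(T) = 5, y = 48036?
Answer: 48072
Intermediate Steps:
Y = 61 (Y = Add(5, Mul(-1, -56)) = Add(5, 56) = 61)
Function('t')(Q) = 36
Add(Function('t')(Y), y) = Add(36, 48036) = 48072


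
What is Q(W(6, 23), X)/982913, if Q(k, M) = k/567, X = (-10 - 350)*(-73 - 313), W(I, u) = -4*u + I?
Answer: -86/557311671 ≈ -1.5431e-7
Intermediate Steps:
W(I, u) = I - 4*u
X = 138960 (X = -360*(-386) = 138960)
Q(k, M) = k/567 (Q(k, M) = k*(1/567) = k/567)
Q(W(6, 23), X)/982913 = ((6 - 4*23)/567)/982913 = ((6 - 92)/567)*(1/982913) = ((1/567)*(-86))*(1/982913) = -86/567*1/982913 = -86/557311671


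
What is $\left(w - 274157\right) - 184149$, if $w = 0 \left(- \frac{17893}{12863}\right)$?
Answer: $-458306$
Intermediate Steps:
$w = 0$ ($w = 0 \left(\left(-17893\right) \frac{1}{12863}\right) = 0 \left(- \frac{17893}{12863}\right) = 0$)
$\left(w - 274157\right) - 184149 = \left(0 - 274157\right) - 184149 = -274157 - 184149 = -458306$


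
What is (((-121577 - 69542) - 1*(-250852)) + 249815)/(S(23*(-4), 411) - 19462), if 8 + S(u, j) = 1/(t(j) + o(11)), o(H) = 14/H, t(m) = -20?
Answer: -63766888/4010831 ≈ -15.899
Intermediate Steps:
S(u, j) = -1659/206 (S(u, j) = -8 + 1/(-20 + 14/11) = -8 + 1/(-206/11) = -8 - 11/206 = -1659/206)
(((-121577 - 69542) - 1*(-250852)) + 249815)/(S(23*(-4), 411) - 19462) = (((-121577 - 69542) - 1*(-250852)) + 249815)/(-1659/206 - 19462) = ((-191119 + 250852) + 249815)/(-4010831/206) = (59733 + 249815)*(-206/4010831) = 309548*(-206/4010831) = -63766888/4010831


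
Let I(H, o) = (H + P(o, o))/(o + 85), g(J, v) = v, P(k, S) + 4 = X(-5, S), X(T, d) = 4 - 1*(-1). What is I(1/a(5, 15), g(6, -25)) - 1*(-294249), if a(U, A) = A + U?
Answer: 117699607/400 ≈ 2.9425e+5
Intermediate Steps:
X(T, d) = 5 (X(T, d) = 4 + 1 = 5)
P(k, S) = 1 (P(k, S) = -4 + 5 = 1)
I(H, o) = (1 + H)/(85 + o) (I(H, o) = (H + 1)/(o + 85) = (1 + H)/(85 + o))
I(1/a(5, 15), g(6, -25)) - 1*(-294249) = (1 + 1/(15 + 5))/(85 - 25) - 1*(-294249) = (1 + 1/20)/60 + 294249 = (1/60)*(21/20) + 294249 = 7/400 + 294249 = 117699607/400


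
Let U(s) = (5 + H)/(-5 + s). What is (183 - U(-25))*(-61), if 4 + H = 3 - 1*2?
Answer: -167506/15 ≈ -11167.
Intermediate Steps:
H = -3 (H = -4 + (3 - 1*2) = -4 + (3 - 2) = -4 + 1 = -3)
U(s) = 2/(-5 + s) (U(s) = (5 - 3)/(-5 + s) = 2/(-5 + s))
(183 - U(-25))*(-61) = (183 - 2/(-5 - 25))*(-61) = (183 - 2/(-30))*(-61) = (183 - 2*(-1)/30)*(-61) = (183 - 1*(-1/15))*(-61) = (183 + 1/15)*(-61) = (2746/15)*(-61) = -167506/15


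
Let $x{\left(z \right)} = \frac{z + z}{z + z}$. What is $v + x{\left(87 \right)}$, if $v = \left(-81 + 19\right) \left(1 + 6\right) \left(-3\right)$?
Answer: $1303$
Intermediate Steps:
$v = 1302$ ($v = - 62 \cdot 7 \left(-3\right) = \left(-62\right) \left(-21\right) = 1302$)
$x{\left(z \right)} = 1$ ($x{\left(z \right)} = \frac{2 z}{2 z} = 2 z \frac{1}{2 z} = 1$)
$v + x{\left(87 \right)} = 1302 + 1 = 1303$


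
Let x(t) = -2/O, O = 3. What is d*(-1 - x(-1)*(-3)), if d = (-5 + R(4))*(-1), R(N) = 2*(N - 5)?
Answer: -21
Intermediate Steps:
R(N) = -10 + 2*N (R(N) = 2*(-5 + N) = -10 + 2*N)
x(t) = -⅔ (x(t) = -2/3 = -2*⅓ = -⅔)
d = 7 (d = (-5 + (-10 + 2*4))*(-1) = (-5 + (-10 + 8))*(-1) = (-5 - 2)*(-1) = -7*(-1) = 7)
d*(-1 - x(-1)*(-3)) = 7*(-1 - 1*(-⅔)*(-3)) = 7*(-1 + (⅔)*(-3)) = 7*(-1 - 2) = 7*(-3) = -21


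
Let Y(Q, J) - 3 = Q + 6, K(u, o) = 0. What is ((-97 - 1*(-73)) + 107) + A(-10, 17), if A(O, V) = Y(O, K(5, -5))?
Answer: 82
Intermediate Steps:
Y(Q, J) = 9 + Q (Y(Q, J) = 3 + (Q + 6) = 3 + (6 + Q) = 9 + Q)
A(O, V) = 9 + O
((-97 - 1*(-73)) + 107) + A(-10, 17) = ((-97 - 1*(-73)) + 107) + (9 - 10) = ((-97 + 73) + 107) - 1 = (-24 + 107) - 1 = 83 - 1 = 82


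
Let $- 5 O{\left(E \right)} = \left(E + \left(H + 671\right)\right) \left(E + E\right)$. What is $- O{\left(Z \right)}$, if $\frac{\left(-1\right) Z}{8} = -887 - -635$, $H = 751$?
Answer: $\frac{13862016}{5} \approx 2.7724 \cdot 10^{6}$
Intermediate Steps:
$Z = 2016$ ($Z = - 8 \left(-887 - -635\right) = - 8 \left(-887 + 635\right) = \left(-8\right) \left(-252\right) = 2016$)
$O{\left(E \right)} = - \frac{2 E \left(1422 + E\right)}{5}$ ($O{\left(E \right)} = - \frac{\left(E + \left(751 + 671\right)\right) \left(E + E\right)}{5} = - \frac{\left(E + 1422\right) 2 E}{5} = - \frac{\left(1422 + E\right) 2 E}{5} = - \frac{2 E \left(1422 + E\right)}{5}$)
$- O{\left(Z \right)} = - \frac{\left(-2\right) 2016 \left(1422 + 2016\right)}{5} = - \frac{\left(-2\right) 2016 \cdot 3438}{5} = \left(-1\right) \left(- \frac{13862016}{5}\right) = \frac{13862016}{5}$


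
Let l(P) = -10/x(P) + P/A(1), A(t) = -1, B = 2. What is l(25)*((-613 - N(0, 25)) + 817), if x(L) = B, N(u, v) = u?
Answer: -6120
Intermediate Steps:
x(L) = 2
l(P) = -5 - P (l(P) = -10/2 + P/(-1) = -10*1/2 + P*(-1) = -5 - P)
l(25)*((-613 - N(0, 25)) + 817) = (-5 - 1*25)*((-613 - 1*0) + 817) = (-5 - 25)*((-613 + 0) + 817) = -30*(-613 + 817) = -30*204 = -6120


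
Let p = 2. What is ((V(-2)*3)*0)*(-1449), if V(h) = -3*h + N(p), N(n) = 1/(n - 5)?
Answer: 0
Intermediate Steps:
N(n) = 1/(-5 + n)
V(h) = -⅓ - 3*h (V(h) = -3*h + 1/(-5 + 2) = -3*h + 1/(-3) = -3*h - ⅓ = -⅓ - 3*h)
((V(-2)*3)*0)*(-1449) = (((-⅓ - 3*(-2))*3)*0)*(-1449) = (((-⅓ + 6)*3)*0)*(-1449) = (((17/3)*3)*0)*(-1449) = (17*0)*(-1449) = 0*(-1449) = 0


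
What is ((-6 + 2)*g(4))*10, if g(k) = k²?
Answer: -640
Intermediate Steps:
((-6 + 2)*g(4))*10 = ((-6 + 2)*4²)*10 = -4*16*10 = -64*10 = -640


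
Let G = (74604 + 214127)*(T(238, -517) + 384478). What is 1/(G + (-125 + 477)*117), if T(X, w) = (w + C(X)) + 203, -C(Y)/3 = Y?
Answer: 1/110713943134 ≈ 9.0323e-12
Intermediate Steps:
C(Y) = -3*Y
T(X, w) = 203 + w - 3*X (T(X, w) = (w - 3*X) + 203 = 203 + w - 3*X)
G = 110713901950 (G = (74604 + 214127)*((203 - 517 - 3*238) + 384478) = 288731*((203 - 517 - 714) + 384478) = 288731*(-1028 + 384478) = 288731*383450 = 110713901950)
1/(G + (-125 + 477)*117) = 1/(110713901950 + (-125 + 477)*117) = 1/(110713901950 + 352*117) = 1/(110713901950 + 41184) = 1/110713943134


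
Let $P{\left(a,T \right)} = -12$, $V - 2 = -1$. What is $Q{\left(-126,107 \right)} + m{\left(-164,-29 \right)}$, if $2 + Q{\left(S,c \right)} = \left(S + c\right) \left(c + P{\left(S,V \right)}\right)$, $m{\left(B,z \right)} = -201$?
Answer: $-2008$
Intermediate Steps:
$V = 1$ ($V = 2 - 1 = 1$)
$Q{\left(S,c \right)} = -2 + \left(-12 + c\right) \left(S + c\right)$ ($Q{\left(S,c \right)} = -2 + \left(S + c\right) \left(c - 12\right) = -2 + \left(S + c\right) \left(-12 + c\right) = -2 + \left(-12 + c\right) \left(S + c\right)$)
$Q{\left(-126,107 \right)} + m{\left(-164,-29 \right)} = \left(-2 + 107^{2} - -1512 - 1284 - 13482\right) - 201 = \left(-2 + 11449 + 1512 - 1284 - 13482\right) - 201 = -1807 - 201 = -2008$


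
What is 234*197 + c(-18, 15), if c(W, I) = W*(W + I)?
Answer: 46152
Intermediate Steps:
c(W, I) = W*(I + W)
234*197 + c(-18, 15) = 234*197 - 18*(15 - 18) = 46098 - 18*(-3) = 46098 + 54 = 46152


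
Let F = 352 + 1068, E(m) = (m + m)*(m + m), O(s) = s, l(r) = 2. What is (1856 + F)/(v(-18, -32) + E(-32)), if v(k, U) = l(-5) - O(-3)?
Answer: 1092/1367 ≈ 0.79883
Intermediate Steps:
E(m) = 4*m² (E(m) = (2*m)*(2*m) = 4*m²)
v(k, U) = 5 (v(k, U) = 2 - 1*(-3) = 2 + 3 = 5)
F = 1420
(1856 + F)/(v(-18, -32) + E(-32)) = (1856 + 1420)/(5 + 4*(-32)²) = 3276/(5 + 4*1024) = 3276/(5 + 4096) = 3276/4101 = 3276*(1/4101) = 1092/1367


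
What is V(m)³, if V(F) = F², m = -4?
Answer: 4096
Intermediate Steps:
V(m)³ = ((-4)²)³ = 16³ = 4096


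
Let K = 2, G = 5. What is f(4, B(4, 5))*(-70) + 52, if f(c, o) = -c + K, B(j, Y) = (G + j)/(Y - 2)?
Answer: 192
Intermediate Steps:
B(j, Y) = (5 + j)/(-2 + Y) (B(j, Y) = (5 + j)/(Y - 2) = (5 + j)/(-2 + Y))
f(c, o) = 2 - c (f(c, o) = -c + 2 = 2 - c)
f(4, B(4, 5))*(-70) + 52 = (2 - 1*4)*(-70) + 52 = (2 - 4)*(-70) + 52 = -2*(-70) + 52 = 140 + 52 = 192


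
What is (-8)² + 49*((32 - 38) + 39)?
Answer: 1681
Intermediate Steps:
(-8)² + 49*((32 - 38) + 39) = 64 + 49*(-6 + 39) = 64 + 49*33 = 64 + 1617 = 1681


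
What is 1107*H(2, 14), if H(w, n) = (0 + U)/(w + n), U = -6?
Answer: -3321/8 ≈ -415.13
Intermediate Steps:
H(w, n) = -6/(n + w) (H(w, n) = (0 - 6)/(w + n) = -6/(n + w))
1107*H(2, 14) = 1107*(-6/(14 + 2)) = 1107*(-6/16) = 1107*(-6*1/16) = 1107*(-3/8) = -3321/8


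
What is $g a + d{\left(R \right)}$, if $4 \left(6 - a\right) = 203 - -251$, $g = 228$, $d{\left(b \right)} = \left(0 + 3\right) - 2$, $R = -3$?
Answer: $-24509$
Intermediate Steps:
$d{\left(b \right)} = 1$ ($d{\left(b \right)} = 3 - 2 = 1$)
$a = - \frac{215}{2}$ ($a = 6 - \frac{203 - -251}{4} = 6 - \frac{203 + 251}{4} = 6 - \frac{227}{2} = - \frac{215}{2} \approx -107.5$)
$g a + d{\left(R \right)} = 228 \left(- \frac{215}{2}\right) + 1 = -24510 + 1 = -24509$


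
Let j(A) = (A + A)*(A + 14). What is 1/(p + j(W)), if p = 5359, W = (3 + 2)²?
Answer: 1/7309 ≈ 0.00013682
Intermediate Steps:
W = 25 (W = 5² = 25)
j(A) = 2*A*(14 + A) (j(A) = (2*A)*(14 + A) = 2*A*(14 + A))
1/(p + j(W)) = 1/(5359 + 2*25*(14 + 25)) = 1/(5359 + 2*25*39) = 1/(5359 + 1950) = 1/7309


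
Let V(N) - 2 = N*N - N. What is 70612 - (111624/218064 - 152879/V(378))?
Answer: 45715549479471/647413844 ≈ 70613.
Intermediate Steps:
V(N) = 2 + N² - N (V(N) = 2 + (N*N - N) = 2 + (N² - N) = 2 + N² - N)
70612 - (111624/218064 - 152879/V(378)) = 70612 - (111624/218064 - 152879/(2 + 378² - 1*378)) = 70612 - (111624*(1/218064) - 152879/(2 + 142884 - 378)) = 70612 - (4651/9086 - 152879/142508) = 70612 - 1*(-363126943/647413844) = 70612 + 363126943/647413844 = 45715549479471/647413844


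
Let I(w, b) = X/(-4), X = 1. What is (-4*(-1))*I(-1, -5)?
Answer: -1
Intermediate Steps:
I(w, b) = -1/4 (I(w, b) = 1/(-4) = 1*(-1/4) = -1/4)
(-4*(-1))*I(-1, -5) = -4*(-1)*(-1/4) = 4*(-1/4) = -1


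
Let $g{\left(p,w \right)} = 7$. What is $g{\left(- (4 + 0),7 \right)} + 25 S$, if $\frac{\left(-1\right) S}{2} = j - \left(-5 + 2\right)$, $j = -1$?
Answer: $-93$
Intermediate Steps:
$S = -4$ ($S = - 2 \left(-1 - \left(-5 + 2\right)\right) = - 2 \left(-1 - -3\right) = - 2 \left(-1 + 3\right) = \left(-2\right) 2 = -4$)
$g{\left(- (4 + 0),7 \right)} + 25 S = 7 + 25 \left(-4\right) = 7 - 100 = -93$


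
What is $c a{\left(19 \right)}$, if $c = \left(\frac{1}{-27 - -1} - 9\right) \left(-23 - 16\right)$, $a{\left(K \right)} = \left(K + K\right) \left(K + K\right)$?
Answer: $509010$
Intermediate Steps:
$a{\left(K \right)} = 4 K^{2}$ ($a{\left(K \right)} = 2 K 2 K = 4 K^{2}$)
$c = \frac{705}{2}$ ($c = \left(\frac{1}{-27 + 1} - 9\right) \left(-39\right) = \left(\frac{1}{-26} - 9\right) \left(-39\right) = \left(- \frac{1}{26} - 9\right) \left(-39\right) = \left(- \frac{235}{26}\right) \left(-39\right) = \frac{705}{2} \approx 352.5$)
$c a{\left(19 \right)} = \frac{705 \cdot 4 \cdot 19^{2}}{2} = \frac{705 \cdot 4 \cdot 361}{2} = \frac{705}{2} \cdot 1444 = 509010$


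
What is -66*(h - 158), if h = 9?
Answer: 9834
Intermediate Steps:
-66*(h - 158) = -66*(9 - 158) = -66*(-149) = 9834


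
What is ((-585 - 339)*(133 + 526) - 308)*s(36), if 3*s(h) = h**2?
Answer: -263184768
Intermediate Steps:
s(h) = h**2/3
((-585 - 339)*(133 + 526) - 308)*s(36) = ((-585 - 339)*(133 + 526) - 308)*((1/3)*36**2) = (-924*659 - 308)*((1/3)*1296) = (-608916 - 308)*432 = -609224*432 = -263184768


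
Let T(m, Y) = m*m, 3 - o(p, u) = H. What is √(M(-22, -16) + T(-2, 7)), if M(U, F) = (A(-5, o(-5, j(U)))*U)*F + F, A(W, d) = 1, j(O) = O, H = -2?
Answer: 2*√85 ≈ 18.439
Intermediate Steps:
o(p, u) = 5 (o(p, u) = 3 - 1*(-2) = 3 + 2 = 5)
T(m, Y) = m²
M(U, F) = F + F*U (M(U, F) = (1*U)*F + F = U*F + F = F*U + F = F + F*U)
√(M(-22, -16) + T(-2, 7)) = √(-16*(1 - 22) + (-2)²) = √(-16*(-21) + 4) = √(336 + 4) = √340 = 2*√85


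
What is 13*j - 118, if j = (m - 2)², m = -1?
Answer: -1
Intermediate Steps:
j = 9 (j = (-1 - 2)² = (-3)² = 9)
13*j - 118 = 13*9 - 118 = 117 - 118 = -1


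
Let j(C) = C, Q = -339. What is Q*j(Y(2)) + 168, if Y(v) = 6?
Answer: -1866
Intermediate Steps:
Q*j(Y(2)) + 168 = -339*6 + 168 = -2034 + 168 = -1866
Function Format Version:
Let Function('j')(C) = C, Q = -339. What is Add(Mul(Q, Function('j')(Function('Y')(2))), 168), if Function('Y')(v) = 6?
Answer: -1866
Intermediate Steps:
Add(Mul(Q, Function('j')(Function('Y')(2))), 168) = Add(Mul(-339, 6), 168) = Add(-2034, 168) = -1866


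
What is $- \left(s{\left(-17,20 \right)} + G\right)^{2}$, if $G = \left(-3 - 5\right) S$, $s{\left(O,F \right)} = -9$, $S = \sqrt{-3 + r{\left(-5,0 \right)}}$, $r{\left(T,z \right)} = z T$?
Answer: $111 - 144 i \sqrt{3} \approx 111.0 - 249.42 i$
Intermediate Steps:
$r{\left(T,z \right)} = T z$
$S = i \sqrt{3}$ ($S = \sqrt{-3 - 0} = \sqrt{-3 + 0} = \sqrt{-3} = i \sqrt{3} \approx 1.732 i$)
$G = - 8 i \sqrt{3}$ ($G = \left(-3 - 5\right) i \sqrt{3} = - 8 i \sqrt{3} \approx - 13.856 i$)
$- \left(s{\left(-17,20 \right)} + G\right)^{2} = - \left(-9 - 8 i \sqrt{3}\right)^{2}$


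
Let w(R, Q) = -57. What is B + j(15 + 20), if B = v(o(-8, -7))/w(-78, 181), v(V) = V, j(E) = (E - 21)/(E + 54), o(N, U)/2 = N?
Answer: 2222/5073 ≈ 0.43800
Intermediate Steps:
o(N, U) = 2*N
j(E) = (-21 + E)/(54 + E)
B = 16/57 (B = (2*(-8))/(-57) = -16*(-1/57) = 16/57 ≈ 0.28070)
B + j(15 + 20) = 16/57 + (-21 + (15 + 20))/(54 + (15 + 20)) = 16/57 + (-21 + 35)/(54 + 35) = 16/57 + 14/89 = 2222/5073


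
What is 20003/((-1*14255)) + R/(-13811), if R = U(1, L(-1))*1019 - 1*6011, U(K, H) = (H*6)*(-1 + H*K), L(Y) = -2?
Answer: -713505048/196875805 ≈ -3.6241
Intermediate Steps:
U(K, H) = 6*H*(-1 + H*K) (U(K, H) = (6*H)*(-1 + H*K) = 6*H*(-1 + H*K))
R = 30673 (R = (6*(-2)*(-1 - 2*1))*1019 - 1*6011 = (6*(-2)*(-1 - 2))*1019 - 6011 = (6*(-2)*(-3))*1019 - 6011 = 36*1019 - 6011 = 36684 - 6011 = 30673)
20003/((-1*14255)) + R/(-13811) = 20003/((-1*14255)) + 30673/(-13811) = 20003/(-14255) + 30673*(-1/13811) = 20003*(-1/14255) - 30673/13811 = -20003/14255 - 30673/13811 = -713505048/196875805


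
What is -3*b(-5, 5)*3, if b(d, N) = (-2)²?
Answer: -36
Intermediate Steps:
b(d, N) = 4
-3*b(-5, 5)*3 = -3*4*3 = -12*3 = -36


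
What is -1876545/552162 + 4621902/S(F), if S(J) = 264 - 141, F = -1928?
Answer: 283534204121/7546214 ≈ 37573.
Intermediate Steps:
S(J) = 123
-1876545/552162 + 4621902/S(F) = -1876545/552162 + 4621902/123 = -1876545*1/552162 + 4621902*(1/123) = -625515/184054 + 1540634/41 = 283534204121/7546214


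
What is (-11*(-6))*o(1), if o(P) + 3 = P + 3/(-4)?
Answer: -363/2 ≈ -181.50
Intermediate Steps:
o(P) = -15/4 + P (o(P) = -3 + (P + 3/(-4)) = -3 + (P + 3*(-¼)) = -3 + (P - ¾) = -3 + (-¾ + P) = -15/4 + P)
(-11*(-6))*o(1) = (-11*(-6))*(-15/4 + 1) = 66*(-11/4) = -363/2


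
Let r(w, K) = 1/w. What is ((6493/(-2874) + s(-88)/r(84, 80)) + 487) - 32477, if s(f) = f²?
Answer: 1777579751/2874 ≈ 6.1850e+5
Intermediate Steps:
((6493/(-2874) + s(-88)/r(84, 80)) + 487) - 32477 = ((6493/(-2874) + (-88)²/(1/84)) + 487) - 32477 = ((6493*(-1/2874) + 7744/(1/84)) + 487) - 32477 = ((-6493/2874 + 7744*84) + 487) - 32477 = ((-6493/2874 + 650496) + 487) - 32477 = (1869519011/2874 + 487) - 32477 = 1870918649/2874 - 32477 = 1777579751/2874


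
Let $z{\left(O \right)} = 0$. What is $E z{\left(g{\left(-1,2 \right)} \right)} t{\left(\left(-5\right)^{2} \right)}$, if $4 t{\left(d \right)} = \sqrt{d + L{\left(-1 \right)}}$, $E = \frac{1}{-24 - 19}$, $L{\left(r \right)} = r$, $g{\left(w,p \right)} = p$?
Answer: $0$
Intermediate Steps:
$E = - \frac{1}{43}$ ($E = \frac{1}{-43} = - \frac{1}{43} \approx -0.023256$)
$t{\left(d \right)} = \frac{\sqrt{-1 + d}}{4}$ ($t{\left(d \right)} = \frac{\sqrt{d - 1}}{4} = \frac{\sqrt{-1 + d}}{4}$)
$E z{\left(g{\left(-1,2 \right)} \right)} t{\left(\left(-5\right)^{2} \right)} = \left(- \frac{1}{43}\right) 0 \frac{\sqrt{-1 + \left(-5\right)^{2}}}{4} = 0 \frac{\sqrt{-1 + 25}}{4} = 0 \frac{\sqrt{24}}{4} = 0 \frac{2 \sqrt{6}}{4} = 0 \frac{\sqrt{6}}{2} = 0$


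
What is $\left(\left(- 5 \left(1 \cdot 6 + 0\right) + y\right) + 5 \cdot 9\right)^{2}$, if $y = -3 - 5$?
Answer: $49$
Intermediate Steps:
$y = -8$
$\left(\left(- 5 \left(1 \cdot 6 + 0\right) + y\right) + 5 \cdot 9\right)^{2} = \left(\left(- 5 \left(1 \cdot 6 + 0\right) - 8\right) + 5 \cdot 9\right)^{2} = \left(\left(- 5 \left(6 + 0\right) - 8\right) + 45\right)^{2} = \left(\left(\left(-5\right) 6 - 8\right) + 45\right)^{2} = \left(\left(-30 - 8\right) + 45\right)^{2} = \left(-38 + 45\right)^{2} = 7^{2} = 49$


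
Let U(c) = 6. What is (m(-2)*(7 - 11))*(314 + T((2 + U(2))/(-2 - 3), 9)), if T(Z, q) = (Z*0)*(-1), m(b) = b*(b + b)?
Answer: -10048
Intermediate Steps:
m(b) = 2*b**2 (m(b) = b*(2*b) = 2*b**2)
T(Z, q) = 0 (T(Z, q) = 0*(-1) = 0)
(m(-2)*(7 - 11))*(314 + T((2 + U(2))/(-2 - 3), 9)) = ((2*(-2)**2)*(7 - 11))*(314 + 0) = ((2*4)*(-4))*314 = (8*(-4))*314 = -32*314 = -10048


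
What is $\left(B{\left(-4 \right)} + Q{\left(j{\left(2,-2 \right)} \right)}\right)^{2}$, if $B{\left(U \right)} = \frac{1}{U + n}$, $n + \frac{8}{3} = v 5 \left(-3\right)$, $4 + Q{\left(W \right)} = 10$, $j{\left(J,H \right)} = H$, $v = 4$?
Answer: $\frac{1432809}{40000} \approx 35.82$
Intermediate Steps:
$Q{\left(W \right)} = 6$ ($Q{\left(W \right)} = -4 + 10 = 6$)
$n = - \frac{188}{3}$ ($n = - \frac{8}{3} + 4 \cdot 5 \left(-3\right) = - \frac{8}{3} + 20 \left(-3\right) = - \frac{8}{3} - 60 = - \frac{188}{3} \approx -62.667$)
$B{\left(U \right)} = \frac{1}{- \frac{188}{3} + U}$ ($B{\left(U \right)} = \frac{1}{U - \frac{188}{3}} = \frac{1}{- \frac{188}{3} + U}$)
$\left(B{\left(-4 \right)} + Q{\left(j{\left(2,-2 \right)} \right)}\right)^{2} = \left(\frac{3}{-188 + 3 \left(-4\right)} + 6\right)^{2} = \left(\frac{3}{-188 - 12} + 6\right)^{2} = \left(\frac{3}{-200} + 6\right)^{2} = \left(3 \left(- \frac{1}{200}\right) + 6\right)^{2} = \left(- \frac{3}{200} + 6\right)^{2} = \left(\frac{1197}{200}\right)^{2} = \frac{1432809}{40000}$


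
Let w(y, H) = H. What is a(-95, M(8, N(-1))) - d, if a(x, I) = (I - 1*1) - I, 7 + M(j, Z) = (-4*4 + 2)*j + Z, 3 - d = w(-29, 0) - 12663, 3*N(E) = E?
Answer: -12667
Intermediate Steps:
N(E) = E/3
d = 12666 (d = 3 - (0 - 12663) = 3 - 1*(-12663) = 3 + 12663 = 12666)
M(j, Z) = -7 + Z - 14*j (M(j, Z) = -7 + ((-4*4 + 2)*j + Z) = -7 + ((-16 + 2)*j + Z) = -7 + (-14*j + Z) = -7 + (Z - 14*j) = -7 + Z - 14*j)
a(x, I) = -1 (a(x, I) = (I - 1) - I = (-1 + I) - I = -1)
a(-95, M(8, N(-1))) - d = -1 - 1*12666 = -1 - 12666 = -12667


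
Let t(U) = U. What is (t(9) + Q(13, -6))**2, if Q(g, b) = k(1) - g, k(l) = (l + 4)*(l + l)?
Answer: 36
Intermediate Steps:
k(l) = 2*l*(4 + l) (k(l) = (4 + l)*(2*l) = 2*l*(4 + l))
Q(g, b) = 10 - g (Q(g, b) = 2*1*(4 + 1) - g = 2*1*5 - g = 10 - g)
(t(9) + Q(13, -6))**2 = (9 + (10 - 1*13))**2 = (9 + (10 - 13))**2 = (9 - 3)**2 = 6**2 = 36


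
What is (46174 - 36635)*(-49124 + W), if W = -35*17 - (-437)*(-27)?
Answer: -586820202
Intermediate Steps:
W = -12394 (W = -595 - 1*11799 = -595 - 11799 = -12394)
(46174 - 36635)*(-49124 + W) = (46174 - 36635)*(-49124 - 12394) = 9539*(-61518) = -586820202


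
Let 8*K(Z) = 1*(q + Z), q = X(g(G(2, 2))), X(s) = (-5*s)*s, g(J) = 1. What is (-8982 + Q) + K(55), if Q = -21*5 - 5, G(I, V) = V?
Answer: -36343/4 ≈ -9085.8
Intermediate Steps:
X(s) = -5*s²
q = -5 (q = -5*1² = -5*1 = -5)
K(Z) = -5/8 + Z/8 (K(Z) = (1*(-5 + Z))/8 = (-5 + Z)/8 = -5/8 + Z/8)
Q = -110 (Q = -105 - 5 = -110)
(-8982 + Q) + K(55) = (-8982 - 110) + (-5/8 + (⅛)*55) = -9092 + (-5/8 + 55/8) = -9092 + 25/4 = -36343/4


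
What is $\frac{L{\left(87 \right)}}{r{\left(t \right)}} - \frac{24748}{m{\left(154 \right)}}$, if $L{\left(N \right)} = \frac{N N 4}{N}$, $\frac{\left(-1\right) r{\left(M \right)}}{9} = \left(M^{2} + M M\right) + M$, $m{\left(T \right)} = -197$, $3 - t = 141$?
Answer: $\frac{1408768474}{11214225} \approx 125.62$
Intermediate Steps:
$t = -138$ ($t = 3 - 141 = -138$)
$r{\left(M \right)} = - 18 M^{2} - 9 M$ ($r{\left(M \right)} = - 9 \left(\left(M^{2} + M M\right) + M\right) = - 9 \left(\left(M^{2} + M^{2}\right) + M\right) = - 9 \left(2 M^{2} + M\right) = - 9 \left(M + 2 M^{2}\right) = - 18 M^{2} - 9 M$)
$L{\left(N \right)} = 4 N$ ($L{\left(N \right)} = \frac{N^{2} \cdot 4}{N} = \frac{4 N^{2}}{N} = 4 N$)
$\frac{L{\left(87 \right)}}{r{\left(t \right)}} - \frac{24748}{m{\left(154 \right)}} = \frac{4 \cdot 87}{\left(-9\right) \left(-138\right) \left(1 + 2 \left(-138\right)\right)} - \frac{24748}{-197} = \frac{348}{\left(-9\right) \left(-138\right) \left(1 - 276\right)} - - \frac{24748}{197} = \frac{348}{\left(-9\right) \left(-138\right) \left(-275\right)} + \frac{24748}{197} = \frac{348}{-341550} + \frac{24748}{197} = 348 \left(- \frac{1}{341550}\right) + \frac{24748}{197} = - \frac{58}{56925} + \frac{24748}{197} = \frac{1408768474}{11214225}$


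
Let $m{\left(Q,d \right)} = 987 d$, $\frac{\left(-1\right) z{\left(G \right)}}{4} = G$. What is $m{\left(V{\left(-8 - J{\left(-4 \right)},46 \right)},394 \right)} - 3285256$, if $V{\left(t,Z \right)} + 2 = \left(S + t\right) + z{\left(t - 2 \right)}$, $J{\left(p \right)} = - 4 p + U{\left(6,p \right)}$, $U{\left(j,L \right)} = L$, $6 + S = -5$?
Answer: $-2896378$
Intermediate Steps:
$S = -11$ ($S = -6 - 5 = -11$)
$J{\left(p \right)} = - 3 p$ ($J{\left(p \right)} = - 4 p + p = - 3 p$)
$z{\left(G \right)} = - 4 G$
$V{\left(t,Z \right)} = -5 - 3 t$ ($V{\left(t,Z \right)} = -2 - \left(11 - t + 4 \left(t - 2\right)\right) = -2 - \left(11 - t + 4 \left(-2 + t\right)\right) = -2 + \left(\left(-11 + t\right) - \left(-8 + 4 t\right)\right) = -2 - \left(3 + 3 t\right) = -5 - 3 t$)
$m{\left(V{\left(-8 - J{\left(-4 \right)},46 \right)},394 \right)} - 3285256 = 987 \cdot 394 - 3285256 = 388878 - 3285256 = -2896378$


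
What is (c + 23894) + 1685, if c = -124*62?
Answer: 17891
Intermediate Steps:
c = -7688
(c + 23894) + 1685 = (-7688 + 23894) + 1685 = 16206 + 1685 = 17891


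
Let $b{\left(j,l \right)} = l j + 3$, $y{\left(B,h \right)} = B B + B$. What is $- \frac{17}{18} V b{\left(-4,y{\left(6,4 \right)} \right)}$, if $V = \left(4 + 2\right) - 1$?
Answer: $\frac{4675}{6} \approx 779.17$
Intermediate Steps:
$y{\left(B,h \right)} = B + B^{2}$ ($y{\left(B,h \right)} = B^{2} + B = B + B^{2}$)
$b{\left(j,l \right)} = 3 + j l$ ($b{\left(j,l \right)} = j l + 3 = 3 + j l$)
$V = 5$ ($V = 6 - 1 = 5$)
$- \frac{17}{18} V b{\left(-4,y{\left(6,4 \right)} \right)} = - \frac{17}{18} \cdot 5 \left(3 - 4 \cdot 6 \left(1 + 6\right)\right) = \left(-17\right) \frac{1}{18} \cdot 5 \left(3 - 4 \cdot 6 \cdot 7\right) = \left(- \frac{17}{18}\right) 5 \left(3 - 168\right) = - \frac{85 \left(3 - 168\right)}{18} = \left(- \frac{85}{18}\right) \left(-165\right) = \frac{4675}{6}$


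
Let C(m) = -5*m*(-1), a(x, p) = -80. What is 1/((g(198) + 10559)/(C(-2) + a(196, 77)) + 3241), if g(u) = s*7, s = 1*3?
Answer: 9/28111 ≈ 0.00032016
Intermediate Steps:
s = 3
C(m) = 5*m
g(u) = 21 (g(u) = 3*7 = 21)
1/((g(198) + 10559)/(C(-2) + a(196, 77)) + 3241) = 1/((21 + 10559)/(5*(-2) - 80) + 3241) = 1/(10580/(-10 - 80) + 3241) = 1/(10580/(-90) + 3241) = 1/(10580*(-1/90) + 3241) = 1/(-1058/9 + 3241) = 1/(28111/9) = 9/28111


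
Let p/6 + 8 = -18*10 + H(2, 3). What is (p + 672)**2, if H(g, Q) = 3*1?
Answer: 191844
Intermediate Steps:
H(g, Q) = 3
p = -1110 (p = -48 + 6*(-18*10 + 3) = -48 + 6*(-180 + 3) = -48 + 6*(-177) = -48 - 1062 = -1110)
(p + 672)**2 = (-1110 + 672)**2 = (-438)**2 = 191844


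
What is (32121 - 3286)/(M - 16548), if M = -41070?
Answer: -28835/57618 ≈ -0.50045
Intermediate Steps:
(32121 - 3286)/(M - 16548) = (32121 - 3286)/(-41070 - 16548) = 28835/(-57618) = 28835*(-1/57618) = -28835/57618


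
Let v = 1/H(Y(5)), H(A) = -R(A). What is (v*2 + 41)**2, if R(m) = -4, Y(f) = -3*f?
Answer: 6889/4 ≈ 1722.3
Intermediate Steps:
H(A) = 4 (H(A) = -1*(-4) = 4)
v = 1/4 ≈ 0.25000
(v*2 + 41)**2 = ((1/4)*2 + 41)**2 = (1/2 + 41)**2 = (83/2)**2 = 6889/4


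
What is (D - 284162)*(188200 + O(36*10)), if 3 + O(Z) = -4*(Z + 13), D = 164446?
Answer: -22351575780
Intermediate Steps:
O(Z) = -55 - 4*Z (O(Z) = -3 - 4*(Z + 13) = -3 - 4*(13 + Z) = -3 + (-52 - 4*Z) = -55 - 4*Z)
(D - 284162)*(188200 + O(36*10)) = (164446 - 284162)*(188200 + (-55 - 144*10)) = -119716*(188200 + (-55 - 4*360)) = -119716*(188200 + (-55 - 1440)) = -119716*(188200 - 1495) = -119716*186705 = -22351575780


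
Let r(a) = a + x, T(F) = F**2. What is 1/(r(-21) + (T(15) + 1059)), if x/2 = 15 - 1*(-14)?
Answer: 1/1321 ≈ 0.00075700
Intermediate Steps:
x = 58 (x = 2*(15 - 1*(-14)) = 2*(15 + 14) = 2*29 = 58)
r(a) = 58 + a (r(a) = a + 58 = 58 + a)
1/(r(-21) + (T(15) + 1059)) = 1/((58 - 21) + (15**2 + 1059)) = 1/(37 + (225 + 1059)) = 1/(37 + 1284) = 1/1321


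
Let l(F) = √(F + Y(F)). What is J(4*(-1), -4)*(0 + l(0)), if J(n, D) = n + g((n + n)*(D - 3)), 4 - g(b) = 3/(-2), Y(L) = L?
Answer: 0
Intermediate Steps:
g(b) = 11/2 (g(b) = 4 - 3/(-2) = 4 - 3*(-1)/2 = 4 - 1*(-3/2) = 4 + 3/2 = 11/2)
J(n, D) = 11/2 + n (J(n, D) = n + 11/2 = 11/2 + n)
l(F) = √2*√F (l(F) = √(F + F) = √(2*F) = √2*√F)
J(4*(-1), -4)*(0 + l(0)) = (11/2 + 4*(-1))*(0 + √2*√0) = (11/2 - 4)*(0 + √2*0) = 3*(0 + 0)/2 = (3/2)*0 = 0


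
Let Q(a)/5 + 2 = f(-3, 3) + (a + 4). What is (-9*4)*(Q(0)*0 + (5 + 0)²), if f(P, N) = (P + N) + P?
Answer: -900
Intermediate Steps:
f(P, N) = N + 2*P (f(P, N) = (N + P) + P = N + 2*P)
Q(a) = -5 + 5*a (Q(a) = -10 + 5*((3 + 2*(-3)) + (a + 4)) = -10 + 5*((3 - 6) + (4 + a)) = -10 + 5*(-3 + (4 + a)) = -10 + 5*(1 + a) = -10 + (5 + 5*a) = -5 + 5*a)
(-9*4)*(Q(0)*0 + (5 + 0)²) = (-9*4)*((-5 + 5*0)*0 + (5 + 0)²) = -36*((-5 + 0)*0 + 5²) = -36*(-5*0 + 25) = -36*(0 + 25) = -36*25 = -900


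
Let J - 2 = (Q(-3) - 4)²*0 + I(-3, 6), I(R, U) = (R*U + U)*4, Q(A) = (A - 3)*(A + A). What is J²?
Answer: 2116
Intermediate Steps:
Q(A) = 2*A*(-3 + A) (Q(A) = (-3 + A)*(2*A) = 2*A*(-3 + A))
I(R, U) = 4*U + 4*R*U (I(R, U) = (U + R*U)*4 = 4*U + 4*R*U)
J = -46 (J = 2 + ((2*(-3)*(-3 - 3) - 4)²*0 + 4*6*(1 - 3)) = 2 + ((2*(-3)*(-6) - 4)²*0 + 4*6*(-2)) = 2 + ((36 - 4)²*0 - 48) = 2 + (32²*0 - 48) = 2 + (1024*0 - 48) = 2 + (0 - 48) = 2 - 48 = -46)
J² = (-46)² = 2116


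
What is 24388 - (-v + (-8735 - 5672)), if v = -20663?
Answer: 18132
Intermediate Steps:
24388 - (-v + (-8735 - 5672)) = 24388 - (-1*(-20663) + (-8735 - 5672)) = 24388 - (20663 - 14407) = 24388 - 1*6256 = 24388 - 6256 = 18132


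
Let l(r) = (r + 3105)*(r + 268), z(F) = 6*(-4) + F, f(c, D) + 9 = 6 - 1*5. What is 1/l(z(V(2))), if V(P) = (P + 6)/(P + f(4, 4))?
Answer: 9/6725992 ≈ 1.3381e-6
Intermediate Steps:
f(c, D) = -8 (f(c, D) = -9 + (6 - 1*5) = -9 + (6 - 5) = -9 + 1 = -8)
V(P) = (6 + P)/(-8 + P) (V(P) = (P + 6)/(P - 8) = (6 + P)/(-8 + P))
z(F) = -24 + F
l(r) = (268 + r)*(3105 + r) (l(r) = (3105 + r)*(268 + r) = (268 + r)*(3105 + r))
1/l(z(V(2))) = 1/(832140 + (-24 + (6 + 2)/(-8 + 2))² + 3373*(-24 + (6 + 2)/(-8 + 2))) = 1/(832140 + (-24 + 8/(-6))² + 3373*(-24 + 8/(-6))) = 1/(832140 + (-24 - ⅙*8)² + 3373*(-24 - ⅙*8)) = 1/(832140 + (-24 - 4/3)² + 3373*(-24 - 4/3)) = 1/(832140 + (-76/3)² + 3373*(-76/3)) = 1/(832140 + 5776/9 - 256348/3) = 1/(6725992/9) = 9/6725992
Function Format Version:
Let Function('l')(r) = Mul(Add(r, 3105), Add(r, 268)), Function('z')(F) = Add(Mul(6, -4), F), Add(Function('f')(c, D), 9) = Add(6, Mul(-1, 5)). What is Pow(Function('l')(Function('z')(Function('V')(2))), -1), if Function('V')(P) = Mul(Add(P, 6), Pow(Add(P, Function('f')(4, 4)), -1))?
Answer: Rational(9, 6725992) ≈ 1.3381e-6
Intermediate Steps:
Function('f')(c, D) = -8 (Function('f')(c, D) = Add(-9, Add(6, Mul(-1, 5))) = Add(-9, Add(6, -5)) = Add(-9, 1) = -8)
Function('V')(P) = Mul(Pow(Add(-8, P), -1), Add(6, P)) (Function('V')(P) = Mul(Add(P, 6), Pow(Add(P, -8), -1)) = Mul(Add(6, P), Pow(Add(-8, P), -1)) = Mul(Pow(Add(-8, P), -1), Add(6, P)))
Function('z')(F) = Add(-24, F)
Function('l')(r) = Mul(Add(268, r), Add(3105, r)) (Function('l')(r) = Mul(Add(3105, r), Add(268, r)) = Mul(Add(268, r), Add(3105, r)))
Pow(Function('l')(Function('z')(Function('V')(2))), -1) = Pow(Add(832140, Pow(Add(-24, Mul(Pow(Add(-8, 2), -1), Add(6, 2))), 2), Mul(3373, Add(-24, Mul(Pow(Add(-8, 2), -1), Add(6, 2))))), -1) = Pow(Add(832140, Pow(Add(-24, Mul(Pow(-6, -1), 8)), 2), Mul(3373, Add(-24, Mul(Pow(-6, -1), 8)))), -1) = Pow(Add(832140, Pow(Add(-24, Mul(Rational(-1, 6), 8)), 2), Mul(3373, Add(-24, Mul(Rational(-1, 6), 8)))), -1) = Pow(Add(832140, Pow(Add(-24, Rational(-4, 3)), 2), Mul(3373, Add(-24, Rational(-4, 3)))), -1) = Pow(Add(832140, Pow(Rational(-76, 3), 2), Mul(3373, Rational(-76, 3))), -1) = Pow(Add(832140, Rational(5776, 9), Rational(-256348, 3)), -1) = Pow(Rational(6725992, 9), -1) = Rational(9, 6725992)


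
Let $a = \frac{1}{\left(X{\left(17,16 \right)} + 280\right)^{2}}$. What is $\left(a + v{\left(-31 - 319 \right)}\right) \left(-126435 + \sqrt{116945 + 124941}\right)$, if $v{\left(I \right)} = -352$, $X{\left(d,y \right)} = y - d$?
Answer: $\frac{1154774306495}{25947} - \frac{27400031 \sqrt{241886}}{77841} \approx 4.4332 \cdot 10^{7}$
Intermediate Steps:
$a = \frac{1}{77841}$ ($a = \frac{1}{\left(\left(16 - 17\right) + 280\right)^{2}} = \frac{1}{\left(-1 + 280\right)^{2}} = \frac{1}{279^{2}} = \frac{1}{77841} \approx 1.2847 \cdot 10^{-5}$)
$\left(a + v{\left(-31 - 319 \right)}\right) \left(-126435 + \sqrt{116945 + 124941}\right) = \left(\frac{1}{77841} - 352\right) \left(-126435 + \sqrt{116945 + 124941}\right) = - \frac{27400031 \left(-126435 + \sqrt{241886}\right)}{77841} = \frac{1154774306495}{25947} - \frac{27400031 \sqrt{241886}}{77841}$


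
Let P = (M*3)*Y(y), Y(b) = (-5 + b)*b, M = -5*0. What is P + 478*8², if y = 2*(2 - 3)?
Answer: 30592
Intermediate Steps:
M = 0
y = -2 (y = 2*(-1) = -2)
Y(b) = b*(-5 + b)
P = 0 (P = (0*3)*(-2*(-5 - 2)) = 0*(-2*(-7)) = 0*14 = 0)
P + 478*8² = 0 + 478*8² = 0 + 478*64 = 0 + 30592 = 30592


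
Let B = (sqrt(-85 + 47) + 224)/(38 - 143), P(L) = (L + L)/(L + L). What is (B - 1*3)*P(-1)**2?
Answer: -77/15 - I*sqrt(38)/105 ≈ -5.1333 - 0.058709*I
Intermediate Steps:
P(L) = 1 (P(L) = (2*L)/((2*L)) = (2*L)*(1/(2*L)) = 1)
B = -32/15 - I*sqrt(38)/105 (B = (sqrt(-38) + 224)/(-105) = (I*sqrt(38) + 224)*(-1/105) = (224 + I*sqrt(38))*(-1/105) = -32/15 - I*sqrt(38)/105 ≈ -2.1333 - 0.058709*I)
(B - 1*3)*P(-1)**2 = ((-32/15 - I*sqrt(38)/105) - 1*3)*1**2 = ((-32/15 - I*sqrt(38)/105) - 3)*1 = (-77/15 - I*sqrt(38)/105)*1 = -77/15 - I*sqrt(38)/105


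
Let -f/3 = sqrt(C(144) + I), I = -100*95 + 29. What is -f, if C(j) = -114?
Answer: 9*I*sqrt(1065) ≈ 293.71*I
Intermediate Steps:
I = -9471 (I = -9500 + 29 = -9471)
f = -9*I*sqrt(1065) (f = -3*sqrt(-114 - 9471) = -9*I*sqrt(1065) ≈ -293.71*I)
-f = -(-9)*I*sqrt(1065) = 9*I*sqrt(1065)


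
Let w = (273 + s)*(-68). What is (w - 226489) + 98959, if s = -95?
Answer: -139634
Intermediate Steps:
w = -12104 (w = (273 - 95)*(-68) = 178*(-68) = -12104)
(w - 226489) + 98959 = (-12104 - 226489) + 98959 = -238593 + 98959 = -139634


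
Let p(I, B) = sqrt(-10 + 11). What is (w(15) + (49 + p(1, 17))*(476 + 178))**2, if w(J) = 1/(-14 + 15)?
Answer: 1069355401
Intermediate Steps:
p(I, B) = 1 (p(I, B) = sqrt(1) = 1)
w(J) = 1 (w(J) = 1/1 = 1)
(w(15) + (49 + p(1, 17))*(476 + 178))**2 = (1 + (49 + 1)*(476 + 178))**2 = (1 + 50*654)**2 = (1 + 32700)**2 = 32701**2 = 1069355401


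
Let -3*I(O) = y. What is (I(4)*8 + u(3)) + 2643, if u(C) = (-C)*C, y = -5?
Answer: 7942/3 ≈ 2647.3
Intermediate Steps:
u(C) = -C**2
I(O) = 5/3 (I(O) = -1/3*(-5) = 5/3)
(I(4)*8 + u(3)) + 2643 = ((5/3)*8 - 1*3**2) + 2643 = (40/3 - 1*9) + 2643 = (40/3 - 9) + 2643 = 13/3 + 2643 = 7942/3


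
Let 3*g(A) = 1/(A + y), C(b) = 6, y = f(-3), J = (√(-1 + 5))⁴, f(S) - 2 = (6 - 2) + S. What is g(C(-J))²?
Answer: 1/729 ≈ 0.0013717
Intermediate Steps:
f(S) = 6 + S (f(S) = 2 + ((6 - 2) + S) = 2 + (4 + S) = 6 + S)
J = 16 (J = (√4)⁴ = 2⁴ = 16)
y = 3 (y = 6 - 3 = 3)
g(A) = 1/(3*(3 + A)) (g(A) = 1/(3*(A + 3)) = 1/(3*(3 + A)))
g(C(-J))² = (1/(3*(3 + 6)))² = ((⅓)/9)² = ((⅓)*(⅑))² = (1/27)² = 1/729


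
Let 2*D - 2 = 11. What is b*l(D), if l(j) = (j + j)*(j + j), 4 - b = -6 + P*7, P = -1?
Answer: 2873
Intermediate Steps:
D = 13/2 (D = 1 + (½)*11 = 1 + 11/2 = 13/2 ≈ 6.5000)
b = 17 (b = 4 - (-6 - 1*7) = 4 - (-6 - 7) = 4 - 1*(-13) = 4 + 13 = 17)
l(j) = 4*j² (l(j) = (2*j)*(2*j) = 4*j²)
b*l(D) = 17*(4*(13/2)²) = 17*(4*(169/4)) = 17*169 = 2873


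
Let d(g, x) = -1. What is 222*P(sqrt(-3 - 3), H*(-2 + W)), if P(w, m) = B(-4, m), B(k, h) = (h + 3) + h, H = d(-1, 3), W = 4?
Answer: -222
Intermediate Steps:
H = -1
B(k, h) = 3 + 2*h (B(k, h) = (3 + h) + h = 3 + 2*h)
P(w, m) = 3 + 2*m
222*P(sqrt(-3 - 3), H*(-2 + W)) = 222*(3 + 2*(-(-2 + 4))) = 222*(3 + 2*(-1*2)) = 222*(3 + 2*(-2)) = 222*(3 - 4) = 222*(-1) = -222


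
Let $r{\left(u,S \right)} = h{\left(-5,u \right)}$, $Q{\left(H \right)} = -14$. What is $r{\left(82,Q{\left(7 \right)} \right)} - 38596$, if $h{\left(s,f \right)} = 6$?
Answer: $-38590$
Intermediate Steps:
$r{\left(u,S \right)} = 6$
$r{\left(82,Q{\left(7 \right)} \right)} - 38596 = 6 - 38596 = -38590$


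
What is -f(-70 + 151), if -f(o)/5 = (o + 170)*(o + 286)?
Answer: 460585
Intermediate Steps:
f(o) = -5*(170 + o)*(286 + o) (f(o) = -5*(o + 170)*(o + 286) = -5*(170 + o)*(286 + o))
-f(-70 + 151) = -(-243100 - 2280*(-70 + 151) - 5*(-70 + 151)²) = -(-243100 - 2280*81 - 5*81²) = -(-243100 - 184680 - 5*6561) = -(-243100 - 184680 - 32805) = -1*(-460585) = 460585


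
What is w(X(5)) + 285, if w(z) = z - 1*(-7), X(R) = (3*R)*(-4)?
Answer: 232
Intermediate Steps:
X(R) = -12*R
w(z) = 7 + z (w(z) = z + 7 = 7 + z)
w(X(5)) + 285 = (7 - 12*5) + 285 = (7 - 60) + 285 = -53 + 285 = 232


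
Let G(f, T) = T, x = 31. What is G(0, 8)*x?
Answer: 248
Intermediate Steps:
G(0, 8)*x = 8*31 = 248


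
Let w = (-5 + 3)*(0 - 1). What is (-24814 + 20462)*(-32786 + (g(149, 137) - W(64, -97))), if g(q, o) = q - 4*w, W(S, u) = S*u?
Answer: 115053824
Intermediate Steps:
w = 2 (w = -2*(-1) = 2)
g(q, o) = -8 + q (g(q, o) = q - 4*2 = q - 8 = -8 + q)
(-24814 + 20462)*(-32786 + (g(149, 137) - W(64, -97))) = (-24814 + 20462)*(-32786 + ((-8 + 149) - 64*(-97))) = -4352*(-32786 + (141 - 1*(-6208))) = -4352*(-32786 + (141 + 6208)) = -4352*(-32786 + 6349) = -4352*(-26437) = 115053824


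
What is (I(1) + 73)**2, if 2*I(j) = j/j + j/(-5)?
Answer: 134689/25 ≈ 5387.6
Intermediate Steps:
I(j) = 1/2 - j/10 (I(j) = (j/j + j/(-5))/2 = (1 + j*(-1/5))/2 = (1 - j/5)/2 = 1/2 - j/10)
(I(1) + 73)**2 = ((1/2 - 1/10*1) + 73)**2 = ((1/2 - 1/10) + 73)**2 = (2/5 + 73)**2 = (367/5)**2 = 134689/25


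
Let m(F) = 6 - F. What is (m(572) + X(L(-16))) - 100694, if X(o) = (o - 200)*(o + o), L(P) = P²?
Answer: -72588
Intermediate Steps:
X(o) = 2*o*(-200 + o) (X(o) = (-200 + o)*(2*o) = 2*o*(-200 + o))
(m(572) + X(L(-16))) - 100694 = ((6 - 1*572) + 2*(-16)²*(-200 + (-16)²)) - 100694 = ((6 - 572) + 2*256*(-200 + 256)) - 100694 = (-566 + 2*256*56) - 100694 = (-566 + 28672) - 100694 = 28106 - 100694 = -72588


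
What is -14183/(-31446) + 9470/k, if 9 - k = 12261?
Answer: -5167646/16053183 ≈ -0.32191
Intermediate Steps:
k = -12252 (k = 9 - 1*12261 = 9 - 12261 = -12252)
-14183/(-31446) + 9470/k = -14183/(-31446) + 9470/(-12252) = -14183*(-1/31446) + 9470*(-1/12252) = 14183/31446 - 4735/6126 = -5167646/16053183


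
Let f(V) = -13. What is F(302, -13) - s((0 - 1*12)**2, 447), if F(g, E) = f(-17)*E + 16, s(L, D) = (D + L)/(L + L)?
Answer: 17563/96 ≈ 182.95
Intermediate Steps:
s(L, D) = (D + L)/(2*L) (s(L, D) = (D + L)/((2*L)) = (D + L)*(1/(2*L)) = (D + L)/(2*L))
F(g, E) = 16 - 13*E (F(g, E) = -13*E + 16 = 16 - 13*E)
F(302, -13) - s((0 - 1*12)**2, 447) = (16 - 13*(-13)) - (447 + (0 - 1*12)**2)/(2*((0 - 1*12)**2)) = (16 + 169) - (447 + (0 - 12)**2)/(2*((0 - 12)**2)) = 185 - (447 + (-12)**2)/(2*((-12)**2)) = 185 - (447 + 144)/(2*144) = 185 - 591/(2*144) = 185 - 1*197/96 = 185 - 197/96 = 17563/96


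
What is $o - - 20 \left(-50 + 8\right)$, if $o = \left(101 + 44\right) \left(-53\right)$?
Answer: $-8525$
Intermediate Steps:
$o = -7685$ ($o = 145 \left(-53\right) = -7685$)
$o - - 20 \left(-50 + 8\right) = -7685 - - 20 \left(-50 + 8\right) = -7685 - \left(-20\right) \left(-42\right) = -7685 - 840 = -8525$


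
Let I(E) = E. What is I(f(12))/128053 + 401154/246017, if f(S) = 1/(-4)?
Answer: 205475646631/126012859604 ≈ 1.6306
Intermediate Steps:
f(S) = -¼
I(f(12))/128053 + 401154/246017 = -¼/128053 + 401154/246017 = -¼*1/128053 + 401154*(1/246017) = -1/512212 + 401154/246017 = 205475646631/126012859604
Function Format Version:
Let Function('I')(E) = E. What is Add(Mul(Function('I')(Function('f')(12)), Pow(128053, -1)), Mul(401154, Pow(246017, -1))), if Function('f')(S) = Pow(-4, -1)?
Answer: Rational(205475646631, 126012859604) ≈ 1.6306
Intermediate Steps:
Function('f')(S) = Rational(-1, 4)
Add(Mul(Function('I')(Function('f')(12)), Pow(128053, -1)), Mul(401154, Pow(246017, -1))) = Add(Mul(Rational(-1, 4), Pow(128053, -1)), Mul(401154, Pow(246017, -1))) = Add(Mul(Rational(-1, 4), Rational(1, 128053)), Mul(401154, Rational(1, 246017))) = Add(Rational(-1, 512212), Rational(401154, 246017)) = Rational(205475646631, 126012859604)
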